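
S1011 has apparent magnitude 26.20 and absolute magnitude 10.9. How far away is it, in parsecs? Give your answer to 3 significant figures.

1.15×10^4 pc

m − M = 5 log₁₀(d/10 pc)
26.20 − (10.9) = 15.30 = 5 log₁₀(d/10)
d = 10 × 10^(15.30/5) = 10 × 10^3.060 = 1.148×10^4 pc.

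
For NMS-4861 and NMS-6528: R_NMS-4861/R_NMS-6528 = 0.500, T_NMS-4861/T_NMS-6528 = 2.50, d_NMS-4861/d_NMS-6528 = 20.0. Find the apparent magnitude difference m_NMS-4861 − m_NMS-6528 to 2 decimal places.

L_NMS-4861/L_NMS-6528 = (0.500)²(2.50)⁴ = 9.766.
F_NMS-4861/F_NMS-6528 = (L_NMS-4861/L_NMS-6528)/(d_NMS-4861/d_NMS-6528)² = 9.766/400.0 = 0.02441.
m_NMS-4861 − m_NMS-6528 = −2.5 log₁₀(0.02441) = 4.03.

4.03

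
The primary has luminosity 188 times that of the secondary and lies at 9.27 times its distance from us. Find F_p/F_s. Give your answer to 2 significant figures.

2.2

F = L/(4πd²), so F_p/F_s = (L_p/L_s) / (d_p/d_s)²
= 188 / (9.27)² = 188 / 85.93 = 2.188.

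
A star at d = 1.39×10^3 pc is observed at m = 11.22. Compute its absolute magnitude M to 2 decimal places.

M = m − 5 log₁₀(d/10 pc) = 11.22 − 5 log₁₀(1.39×10^3/10)
  = 11.22 − 5 × 2.143 = 11.22 − 10.72 = 0.50.

0.50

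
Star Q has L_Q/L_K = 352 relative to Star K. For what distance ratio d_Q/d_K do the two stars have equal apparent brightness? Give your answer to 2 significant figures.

19

Equal flux requires L_Q/d_Q² = L_K/d_K², so d_Q/d_K = √(L_Q/L_K)
= √(352) = 18.76.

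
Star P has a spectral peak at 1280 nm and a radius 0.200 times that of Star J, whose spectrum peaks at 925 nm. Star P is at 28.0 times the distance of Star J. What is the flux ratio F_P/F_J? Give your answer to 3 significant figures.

Wien's law: T_P/T_J = λ_J/λ_P = 925/1280 = 0.7227.
L_P/L_J = (R_P/R_J)²(T_P/T_J)⁴ = (0.200)²(0.7227)⁴ = 0.01091.
F_P/F_J = (L_P/L_J)/(d_P/d_J)² = 0.01091/(28.0)² = 1.391×10^-5.

1.39×10^-5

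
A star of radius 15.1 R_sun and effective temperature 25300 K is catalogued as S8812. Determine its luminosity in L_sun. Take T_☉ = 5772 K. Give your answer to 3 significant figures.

8.42×10^4 L_sun

L/L_☉ = (R/R_☉)² (T/T_☉)⁴ = (15.1)² × (25300/5772)⁴
       = 228.0 × (4.383)⁴ = 228.0 × 369.1 = 8.416×10^4.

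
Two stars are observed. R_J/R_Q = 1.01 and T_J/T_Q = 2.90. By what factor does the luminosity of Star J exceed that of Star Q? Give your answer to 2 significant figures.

72

From the Stefan–Boltzmann law, L ∝ R²T⁴, so
L_J/L_Q = (R_J/R_Q)² (T_J/T_Q)⁴ = (1.01)² × (2.90)⁴ = 1.020 × 70.73 = 72.15.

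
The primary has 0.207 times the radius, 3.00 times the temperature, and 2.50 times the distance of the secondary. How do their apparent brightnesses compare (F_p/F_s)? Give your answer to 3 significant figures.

0.555

L_p/L_s = (R_p/R_s)²(T_p/T_s)⁴ = (0.207)² × (3.00)⁴ = 3.471.
F_p/F_s = (L_p/L_s)/(d_p/d_s)² = 3.471 / (2.50)² = 0.5553.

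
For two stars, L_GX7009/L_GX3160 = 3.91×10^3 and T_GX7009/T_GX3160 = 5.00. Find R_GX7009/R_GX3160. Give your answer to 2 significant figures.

2.5

L ∝ R²T⁴ gives R ∝ √L / T², so
R_GX7009/R_GX3160 = √(3.91×10^3) / (5.00)² = 62.53 / 25.00 = 2.501.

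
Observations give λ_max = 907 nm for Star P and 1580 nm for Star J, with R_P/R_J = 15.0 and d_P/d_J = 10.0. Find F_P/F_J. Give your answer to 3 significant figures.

Wien's law: T_P/T_J = λ_J/λ_P = 1580/907 = 1.742.
L_P/L_J = (R_P/R_J)²(T_P/T_J)⁴ = (15.0)²(1.742)⁴ = 2072.
F_P/F_J = (L_P/L_J)/(d_P/d_J)² = 2072/(10.0)² = 20.72.

20.7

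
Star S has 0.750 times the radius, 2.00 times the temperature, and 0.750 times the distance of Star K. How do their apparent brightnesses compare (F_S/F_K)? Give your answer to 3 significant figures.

L_S/L_K = (R_S/R_K)²(T_S/T_K)⁴ = (0.750)² × (2.00)⁴ = 9.000.
F_S/F_K = (L_S/L_K)/(d_S/d_K)² = 9.000 / (0.750)² = 16.00.

16.0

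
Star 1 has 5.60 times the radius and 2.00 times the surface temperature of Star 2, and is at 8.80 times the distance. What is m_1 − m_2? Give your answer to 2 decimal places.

L_1/L_2 = (5.60)²(2.00)⁴ = 501.8.
F_1/F_2 = (L_1/L_2)/(d_1/d_2)² = 501.8/77.44 = 6.479.
m_1 − m_2 = −2.5 log₁₀(6.479) = -2.03.

-2.03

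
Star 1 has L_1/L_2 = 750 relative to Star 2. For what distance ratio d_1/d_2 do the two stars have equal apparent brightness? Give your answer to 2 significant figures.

27

Equal flux requires L_1/d_1² = L_2/d_2², so d_1/d_2 = √(L_1/L_2)
= √(750) = 27.39.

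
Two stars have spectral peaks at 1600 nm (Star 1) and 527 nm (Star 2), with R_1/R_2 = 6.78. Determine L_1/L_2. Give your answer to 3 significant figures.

Wien's law gives T ∝ 1/λ_max, so T_1/T_2 = λ_2/λ_1 = 527/1600 = 0.3294.
Then L ∝ R²T⁴ gives L_1/L_2 = (6.78)² × (0.3294)⁴ = 45.97 × 0.01177 = 0.5410.

0.541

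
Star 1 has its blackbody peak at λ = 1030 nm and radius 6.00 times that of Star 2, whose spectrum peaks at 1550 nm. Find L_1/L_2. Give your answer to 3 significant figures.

Wien's law gives T ∝ 1/λ_max, so T_1/T_2 = λ_2/λ_1 = 1550/1030 = 1.505.
Then L ∝ R²T⁴ gives L_1/L_2 = (6.00)² × (1.505)⁴ = 36.00 × 5.128 = 184.6.

185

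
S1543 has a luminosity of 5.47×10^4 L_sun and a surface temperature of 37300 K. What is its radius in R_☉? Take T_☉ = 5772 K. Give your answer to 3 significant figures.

5.60 R_☉

R/R_☉ = √(L/L_☉) / (T/T_☉)² = √(5.47×10^4) / (6.462)²
       = 233.9 / 41.76 = 5.601.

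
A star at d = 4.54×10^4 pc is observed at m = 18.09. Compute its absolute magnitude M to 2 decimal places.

-0.20

M = m − 5 log₁₀(d/10 pc) = 18.09 − 5 log₁₀(4.54×10^4/10)
  = 18.09 − 5 × 3.657 = 18.09 − 18.29 = -0.20.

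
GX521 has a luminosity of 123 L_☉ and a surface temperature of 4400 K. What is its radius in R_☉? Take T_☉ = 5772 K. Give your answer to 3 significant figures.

R/R_☉ = √(L/L_☉) / (T/T_☉)² = √(123) / (0.7623)²
       = 11.09 / 0.5811 = 19.09.

19.1 R_☉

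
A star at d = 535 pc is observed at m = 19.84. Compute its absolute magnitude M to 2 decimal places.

M = m − 5 log₁₀(d/10 pc) = 19.84 − 5 log₁₀(535/10)
  = 19.84 − 5 × 1.728 = 19.84 − 8.64 = 11.20.

11.20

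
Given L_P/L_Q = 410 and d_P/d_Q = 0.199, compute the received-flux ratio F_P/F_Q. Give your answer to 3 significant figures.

1.04×10^4

F = L/(4πd²), so F_P/F_Q = (L_P/L_Q) / (d_P/d_Q)²
= 410 / (0.199)² = 410 / 0.03960 = 1.035×10^4.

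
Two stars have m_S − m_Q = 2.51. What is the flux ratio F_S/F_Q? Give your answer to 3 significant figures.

0.0991

F_S/F_Q = 10^(−(m_S − m_Q)/2.5) = 10^(-2.51/2.5) = 10^-1.004 = 0.09908.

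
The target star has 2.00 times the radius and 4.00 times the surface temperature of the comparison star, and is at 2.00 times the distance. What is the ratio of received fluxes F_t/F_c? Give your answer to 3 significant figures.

256

L_t/L_c = (R_t/R_c)²(T_t/T_c)⁴ = (2.00)² × (4.00)⁴ = 1024.
F_t/F_c = (L_t/L_c)/(d_t/d_c)² = 1024 / (2.00)² = 256.0.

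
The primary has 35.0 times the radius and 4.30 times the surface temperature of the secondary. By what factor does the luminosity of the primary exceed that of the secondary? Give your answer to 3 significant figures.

4.19×10^5

From the Stefan–Boltzmann law, L ∝ R²T⁴, so
L_p/L_s = (R_p/R_s)² (T_p/T_s)⁴ = (35.0)² × (4.30)⁴ = 1225 × 341.9 = 4.188×10^5.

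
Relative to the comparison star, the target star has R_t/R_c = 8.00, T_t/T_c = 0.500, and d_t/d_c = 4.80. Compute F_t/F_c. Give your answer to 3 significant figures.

0.174

L_t/L_c = (R_t/R_c)²(T_t/T_c)⁴ = (8.00)² × (0.500)⁴ = 4.000.
F_t/F_c = (L_t/L_c)/(d_t/d_c)² = 4.000 / (4.80)² = 0.1736.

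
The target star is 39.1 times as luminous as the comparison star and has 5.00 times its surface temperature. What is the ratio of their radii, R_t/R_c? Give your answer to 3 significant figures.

0.250

L ∝ R²T⁴ gives R ∝ √L / T², so
R_t/R_c = √(39.1) / (5.00)² = 6.253 / 25.00 = 0.2501.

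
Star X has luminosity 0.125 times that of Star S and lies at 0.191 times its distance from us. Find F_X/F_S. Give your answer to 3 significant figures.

F = L/(4πd²), so F_X/F_S = (L_X/L_S) / (d_X/d_S)²
= 0.125 / (0.191)² = 0.125 / 0.03648 = 3.426.

3.43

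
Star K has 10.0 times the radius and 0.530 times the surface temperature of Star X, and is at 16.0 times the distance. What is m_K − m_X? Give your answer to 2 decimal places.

3.78

L_K/L_X = (10.0)²(0.530)⁴ = 7.890.
F_K/F_X = (L_K/L_X)/(d_K/d_X)² = 7.890/256.0 = 0.03082.
m_K − m_X = −2.5 log₁₀(0.03082) = 3.78.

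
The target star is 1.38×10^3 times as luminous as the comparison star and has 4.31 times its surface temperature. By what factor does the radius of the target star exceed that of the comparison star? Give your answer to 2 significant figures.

2.0

L ∝ R²T⁴ gives R ∝ √L / T², so
R_t/R_c = √(1.38×10^3) / (4.31)² = 37.15 / 18.58 = 2.000.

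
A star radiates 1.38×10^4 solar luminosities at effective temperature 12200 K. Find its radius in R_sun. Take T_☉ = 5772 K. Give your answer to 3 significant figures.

R/R_☉ = √(L/L_☉) / (T/T_☉)² = √(1.38×10^4) / (2.114)²
       = 117.5 / 4.468 = 26.29.

26.3 R_sun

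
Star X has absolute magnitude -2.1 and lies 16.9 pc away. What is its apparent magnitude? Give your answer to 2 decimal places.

-0.96

m = M + 5 log₁₀(d/10 pc) = -2.1 + 5 log₁₀(16.9/10)
  = -2.1 + 5 × 0.228 = -2.1 + 1.14 = -0.96.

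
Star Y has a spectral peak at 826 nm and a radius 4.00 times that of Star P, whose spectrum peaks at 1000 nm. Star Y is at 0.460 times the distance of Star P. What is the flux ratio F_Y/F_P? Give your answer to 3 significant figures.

162

Wien's law: T_Y/T_P = λ_P/λ_Y = 1000/826 = 1.211.
L_Y/L_P = (R_Y/R_P)²(T_Y/T_P)⁴ = (4.00)²(1.211)⁴ = 34.37.
F_Y/F_P = (L_Y/L_P)/(d_Y/d_P)² = 34.37/(0.460)² = 162.4.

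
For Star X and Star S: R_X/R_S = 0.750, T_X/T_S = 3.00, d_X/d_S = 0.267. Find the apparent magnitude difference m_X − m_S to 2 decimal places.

L_X/L_S = (0.750)²(3.00)⁴ = 45.56.
F_X/F_S = (L_X/L_S)/(d_X/d_S)² = 45.56/0.07129 = 639.1.
m_X − m_S = −2.5 log₁₀(639.1) = -7.01.

-7.01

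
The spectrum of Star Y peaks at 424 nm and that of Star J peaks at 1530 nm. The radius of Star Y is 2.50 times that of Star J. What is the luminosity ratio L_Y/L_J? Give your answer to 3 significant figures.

Wien's law gives T ∝ 1/λ_max, so T_Y/T_J = λ_J/λ_Y = 1530/424 = 3.608.
Then L ∝ R²T⁴ gives L_Y/L_J = (2.50)² × (3.608)⁴ = 6.250 × 169.6 = 1060.

1.06×10^3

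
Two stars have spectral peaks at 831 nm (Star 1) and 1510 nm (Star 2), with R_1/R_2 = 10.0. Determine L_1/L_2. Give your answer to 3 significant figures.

1.09×10^3

Wien's law gives T ∝ 1/λ_max, so T_1/T_2 = λ_2/λ_1 = 1510/831 = 1.817.
Then L ∝ R²T⁴ gives L_1/L_2 = (10.0)² × (1.817)⁴ = 100.0 × 10.90 = 1090.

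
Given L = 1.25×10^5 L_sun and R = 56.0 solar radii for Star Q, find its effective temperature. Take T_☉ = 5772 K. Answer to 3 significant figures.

T/T_☉ = (L/L_☉)^(1/4) / (R/R_☉)^(1/2)
T = 5772 × (1.25×10^5)^(1/4) / √(56.0) = 5772 × 18.80 / 7.483 = 1.450×10^4 K.

1.45×10^4 K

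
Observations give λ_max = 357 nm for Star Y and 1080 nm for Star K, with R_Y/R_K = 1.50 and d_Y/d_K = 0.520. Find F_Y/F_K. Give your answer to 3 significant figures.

Wien's law: T_Y/T_K = λ_K/λ_Y = 1080/357 = 3.025.
L_Y/L_K = (R_Y/R_K)²(T_Y/T_K)⁴ = (1.50)²(3.025)⁴ = 188.5.
F_Y/F_K = (L_Y/L_K)/(d_Y/d_K)² = 188.5/(0.520)² = 696.9.

697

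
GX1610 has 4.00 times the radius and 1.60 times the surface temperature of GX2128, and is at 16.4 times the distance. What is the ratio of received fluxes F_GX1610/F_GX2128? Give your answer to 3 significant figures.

0.390

L_GX1610/L_GX2128 = (R_GX1610/R_GX2128)²(T_GX1610/T_GX2128)⁴ = (4.00)² × (1.60)⁴ = 104.9.
F_GX1610/F_GX2128 = (L_GX1610/L_GX2128)/(d_GX1610/d_GX2128)² = 104.9 / (16.4)² = 0.3899.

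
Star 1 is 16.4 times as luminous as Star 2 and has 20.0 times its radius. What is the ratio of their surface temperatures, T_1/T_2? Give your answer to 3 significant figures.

0.450

L ∝ R²T⁴ gives T ∝ (L/R²)^(1/4), so
T_1/T_2 = (16.4 / 20.0²)^(1/4) = (0.04100)^(1/4) = 0.4500.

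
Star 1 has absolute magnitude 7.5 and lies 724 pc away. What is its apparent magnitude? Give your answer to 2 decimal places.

16.80

m = M + 5 log₁₀(d/10 pc) = 7.5 + 5 log₁₀(724/10)
  = 7.5 + 5 × 1.860 = 7.5 + 9.30 = 16.80.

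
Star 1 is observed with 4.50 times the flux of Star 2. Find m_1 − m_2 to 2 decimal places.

-1.63

m_1 − m_2 = −2.5 log₁₀(F_1/F_2) = −2.5 log₁₀(4.50) = −2.5 × (0.653) = -1.633.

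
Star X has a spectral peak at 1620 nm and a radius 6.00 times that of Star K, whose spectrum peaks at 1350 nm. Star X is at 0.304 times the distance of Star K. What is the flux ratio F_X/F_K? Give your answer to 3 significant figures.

188

Wien's law: T_X/T_K = λ_K/λ_X = 1350/1620 = 0.8333.
L_X/L_K = (R_X/R_K)²(T_X/T_K)⁴ = (6.00)²(0.8333)⁴ = 17.36.
F_X/F_K = (L_X/L_K)/(d_X/d_K)² = 17.36/(0.304)² = 187.9.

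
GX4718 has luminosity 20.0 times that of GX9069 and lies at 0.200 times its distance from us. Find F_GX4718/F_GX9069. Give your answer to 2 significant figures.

F = L/(4πd²), so F_GX4718/F_GX9069 = (L_GX4718/L_GX9069) / (d_GX4718/d_GX9069)²
= 20.0 / (0.200)² = 20.0 / 0.04000 = 500.0.

5.0×10^2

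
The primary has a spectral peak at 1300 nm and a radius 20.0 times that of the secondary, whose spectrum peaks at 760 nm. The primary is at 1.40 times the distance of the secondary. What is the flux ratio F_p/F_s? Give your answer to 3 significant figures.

Wien's law: T_p/T_s = λ_s/λ_p = 760/1300 = 0.5846.
L_p/L_s = (R_p/R_s)²(T_p/T_s)⁴ = (20.0)²(0.5846)⁴ = 46.72.
F_p/F_s = (L_p/L_s)/(d_p/d_s)² = 46.72/(1.40)² = 23.84.

23.8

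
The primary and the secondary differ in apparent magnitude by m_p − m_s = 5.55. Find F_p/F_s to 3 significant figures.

0.00603

F_p/F_s = 10^(−(m_p − m_s)/2.5) = 10^(-5.55/2.5) = 10^-2.220 = 0.006026.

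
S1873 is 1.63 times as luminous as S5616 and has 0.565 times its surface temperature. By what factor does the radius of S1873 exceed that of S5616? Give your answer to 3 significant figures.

4.00

L ∝ R²T⁴ gives R ∝ √L / T², so
R_S1873/R_S5616 = √(1.63) / (0.565)² = 1.277 / 0.3192 = 3.999.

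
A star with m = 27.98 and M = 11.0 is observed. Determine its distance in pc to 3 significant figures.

2.49×10^4 pc

m − M = 5 log₁₀(d/10 pc)
27.98 − (11.0) = 16.98 = 5 log₁₀(d/10)
d = 10 × 10^(16.98/5) = 10 × 10^3.396 = 2.489×10^4 pc.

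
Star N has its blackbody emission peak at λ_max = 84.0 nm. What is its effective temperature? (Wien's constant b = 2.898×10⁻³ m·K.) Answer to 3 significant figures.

T = b/λ_max = 2.898×10⁻³ / (84.0×10⁻⁹) = 3.450×10^4 K.

3.45×10^4 K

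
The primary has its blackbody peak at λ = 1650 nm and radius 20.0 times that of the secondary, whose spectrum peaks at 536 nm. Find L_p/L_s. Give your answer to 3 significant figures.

Wien's law gives T ∝ 1/λ_max, so T_p/T_s = λ_s/λ_p = 536/1650 = 0.3248.
Then L ∝ R²T⁴ gives L_p/L_s = (20.0)² × (0.3248)⁴ = 400.0 × 0.01114 = 4.454.

4.45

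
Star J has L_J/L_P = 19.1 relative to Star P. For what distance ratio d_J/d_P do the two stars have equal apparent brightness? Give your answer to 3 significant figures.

4.37

Equal flux requires L_J/d_J² = L_P/d_P², so d_J/d_P = √(L_J/L_P)
= √(19.1) = 4.370.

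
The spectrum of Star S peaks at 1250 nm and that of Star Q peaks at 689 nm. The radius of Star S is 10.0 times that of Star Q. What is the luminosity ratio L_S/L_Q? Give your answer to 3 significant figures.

Wien's law gives T ∝ 1/λ_max, so T_S/T_Q = λ_Q/λ_S = 689/1250 = 0.5512.
Then L ∝ R²T⁴ gives L_S/L_Q = (10.0)² × (0.5512)⁴ = 100.0 × 0.09231 = 9.231.

9.23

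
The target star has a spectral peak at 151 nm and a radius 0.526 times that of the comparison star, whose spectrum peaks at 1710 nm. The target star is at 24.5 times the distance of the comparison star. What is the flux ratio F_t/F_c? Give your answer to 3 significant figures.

7.58

Wien's law: T_t/T_c = λ_c/λ_t = 1710/151 = 11.32.
L_t/L_c = (R_t/R_c)²(T_t/T_c)⁴ = (0.526)²(11.32)⁴ = 4550.
F_t/F_c = (L_t/L_c)/(d_t/d_c)² = 4550/(24.5)² = 7.581.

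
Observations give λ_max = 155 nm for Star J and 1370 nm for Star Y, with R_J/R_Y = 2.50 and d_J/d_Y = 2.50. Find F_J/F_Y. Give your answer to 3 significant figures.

Wien's law: T_J/T_Y = λ_Y/λ_J = 1370/155 = 8.839.
L_J/L_Y = (R_J/R_Y)²(T_J/T_Y)⁴ = (2.50)²(8.839)⁴ = 3.814×10^4.
F_J/F_Y = (L_J/L_Y)/(d_J/d_Y)² = 3.814×10^4/(2.50)² = 6103.

6.10×10^3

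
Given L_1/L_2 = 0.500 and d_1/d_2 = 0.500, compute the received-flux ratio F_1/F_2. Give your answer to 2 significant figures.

2.0

F = L/(4πd²), so F_1/F_2 = (L_1/L_2) / (d_1/d_2)²
= 0.500 / (0.500)² = 0.500 / 0.2500 = 2.000.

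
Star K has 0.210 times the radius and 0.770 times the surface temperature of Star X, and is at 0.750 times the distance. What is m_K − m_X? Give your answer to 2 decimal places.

3.90

L_K/L_X = (0.210)²(0.770)⁴ = 0.01550.
F_K/F_X = (L_K/L_X)/(d_K/d_X)² = 0.01550/0.5625 = 0.02756.
m_K − m_X = −2.5 log₁₀(0.02756) = 3.90.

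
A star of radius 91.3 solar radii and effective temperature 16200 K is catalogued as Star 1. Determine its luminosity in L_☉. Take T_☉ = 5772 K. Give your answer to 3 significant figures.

5.17×10^5 L_☉

L/L_☉ = (R/R_☉)² (T/T_☉)⁴ = (91.3)² × (16200/5772)⁴
       = 8336 × (2.807)⁴ = 8336 × 62.05 = 5.172×10^5.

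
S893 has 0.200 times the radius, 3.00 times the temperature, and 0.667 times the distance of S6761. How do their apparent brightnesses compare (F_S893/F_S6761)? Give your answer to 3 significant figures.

7.28

L_S893/L_S6761 = (R_S893/R_S6761)²(T_S893/T_S6761)⁴ = (0.200)² × (3.00)⁴ = 3.240.
F_S893/F_S6761 = (L_S893/L_S6761)/(d_S893/d_S6761)² = 3.240 / (0.667)² = 7.283.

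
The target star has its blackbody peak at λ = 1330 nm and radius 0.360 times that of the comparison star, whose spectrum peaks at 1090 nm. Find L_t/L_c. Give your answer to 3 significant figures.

Wien's law gives T ∝ 1/λ_max, so T_t/T_c = λ_c/λ_t = 1090/1330 = 0.8195.
Then L ∝ R²T⁴ gives L_t/L_c = (0.360)² × (0.8195)⁴ = 0.1296 × 0.4511 = 0.05847.

0.0585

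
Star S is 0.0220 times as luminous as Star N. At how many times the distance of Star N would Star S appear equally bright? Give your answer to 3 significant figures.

Equal flux requires L_S/d_S² = L_N/d_N², so d_S/d_N = √(L_S/L_N)
= √(0.0220) = 0.1483.

0.148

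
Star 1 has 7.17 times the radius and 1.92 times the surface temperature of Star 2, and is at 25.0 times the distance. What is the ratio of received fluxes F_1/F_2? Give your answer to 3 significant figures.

L_1/L_2 = (R_1/R_2)²(T_1/T_2)⁴ = (7.17)² × (1.92)⁴ = 698.6.
F_1/F_2 = (L_1/L_2)/(d_1/d_2)² = 698.6 / (25.0)² = 1.118.

1.12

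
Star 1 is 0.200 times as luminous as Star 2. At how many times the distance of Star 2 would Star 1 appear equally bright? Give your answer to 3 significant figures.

Equal flux requires L_1/d_1² = L_2/d_2², so d_1/d_2 = √(L_1/L_2)
= √(0.200) = 0.4472.

0.447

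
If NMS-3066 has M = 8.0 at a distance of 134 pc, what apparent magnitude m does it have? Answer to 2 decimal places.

m = M + 5 log₁₀(d/10 pc) = 8.0 + 5 log₁₀(134/10)
  = 8.0 + 5 × 1.127 = 8.0 + 5.64 = 13.64.

13.64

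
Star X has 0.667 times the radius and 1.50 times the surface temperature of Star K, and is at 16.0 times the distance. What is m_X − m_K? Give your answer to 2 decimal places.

L_X/L_K = (0.667)²(1.50)⁴ = 2.252.
F_X/F_K = (L_X/L_K)/(d_X/d_K)² = 2.252/256.0 = 0.008798.
m_X − m_K = −2.5 log₁₀(0.008798) = 5.14.

5.14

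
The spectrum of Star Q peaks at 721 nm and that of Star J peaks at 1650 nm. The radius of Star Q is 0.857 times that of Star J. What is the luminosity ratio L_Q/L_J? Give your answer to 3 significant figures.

Wien's law gives T ∝ 1/λ_max, so T_Q/T_J = λ_J/λ_Q = 1650/721 = 2.288.
Then L ∝ R²T⁴ gives L_Q/L_J = (0.857)² × (2.288)⁴ = 0.7344 × 27.43 = 20.14.

20.1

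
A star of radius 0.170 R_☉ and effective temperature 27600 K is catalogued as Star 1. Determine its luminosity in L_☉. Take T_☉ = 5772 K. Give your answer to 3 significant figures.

L/L_☉ = (R/R_☉)² (T/T_☉)⁴ = (0.170)² × (27600/5772)⁴
       = 0.02890 × (4.782)⁴ = 0.02890 × 522.8 = 15.11.

15.1 L_☉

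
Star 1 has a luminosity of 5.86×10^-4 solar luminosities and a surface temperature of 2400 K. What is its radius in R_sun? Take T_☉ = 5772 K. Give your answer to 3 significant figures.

0.140 R_sun

R/R_☉ = √(L/L_☉) / (T/T_☉)² = √(5.86×10^-4) / (0.4158)²
       = 0.02421 / 0.1729 = 0.1400.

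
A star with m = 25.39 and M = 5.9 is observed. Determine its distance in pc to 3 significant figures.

m − M = 5 log₁₀(d/10 pc)
25.39 − (5.9) = 19.49 = 5 log₁₀(d/10)
d = 10 × 10^(19.49/5) = 10 × 10^3.898 = 7.907×10^4 pc.

7.91×10^4 pc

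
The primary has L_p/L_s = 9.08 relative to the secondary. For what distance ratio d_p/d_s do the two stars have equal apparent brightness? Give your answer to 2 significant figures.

3.0

Equal flux requires L_p/d_p² = L_s/d_s², so d_p/d_s = √(L_p/L_s)
= √(9.08) = 3.013.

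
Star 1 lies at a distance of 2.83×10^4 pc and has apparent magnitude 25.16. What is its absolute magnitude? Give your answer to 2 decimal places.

7.90

M = m − 5 log₁₀(d/10 pc) = 25.16 − 5 log₁₀(2.83×10^4/10)
  = 25.16 − 5 × 3.452 = 25.16 − 17.26 = 7.90.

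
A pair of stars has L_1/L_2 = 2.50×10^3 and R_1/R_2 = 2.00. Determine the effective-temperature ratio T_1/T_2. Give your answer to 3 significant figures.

L ∝ R²T⁴ gives T ∝ (L/R²)^(1/4), so
T_1/T_2 = (2.50×10^3 / 2.00²)^(1/4) = (625.0)^(1/4) = 5.000.

5.00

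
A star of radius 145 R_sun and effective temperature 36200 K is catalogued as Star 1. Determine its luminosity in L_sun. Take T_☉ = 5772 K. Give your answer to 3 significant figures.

L/L_☉ = (R/R_☉)² (T/T_☉)⁴ = (145)² × (36200/5772)⁴
       = 2.102×10^4 × (6.272)⁴ = 2.102×10^4 × 1547 = 3.253×10^7.

3.25×10^7 L_sun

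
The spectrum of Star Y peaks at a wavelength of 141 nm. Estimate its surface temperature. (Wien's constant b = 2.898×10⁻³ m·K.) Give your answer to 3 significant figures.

2.06×10^4 K

T = b/λ_max = 2.898×10⁻³ / (141×10⁻⁹) = 2.055×10^4 K.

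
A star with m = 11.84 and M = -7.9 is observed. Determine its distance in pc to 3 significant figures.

m − M = 5 log₁₀(d/10 pc)
11.84 − (-7.9) = 19.74 = 5 log₁₀(d/10)
d = 10 × 10^(19.74/5) = 10 × 10^3.948 = 8.872×10^4 pc.

8.87×10^4 pc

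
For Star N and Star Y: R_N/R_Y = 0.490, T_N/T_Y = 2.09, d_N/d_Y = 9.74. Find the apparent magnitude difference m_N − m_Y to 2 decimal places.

L_N/L_Y = (0.490)²(2.09)⁴ = 4.581.
F_N/F_Y = (L_N/L_Y)/(d_N/d_Y)² = 4.581/94.87 = 0.04829.
m_N − m_Y = −2.5 log₁₀(0.04829) = 3.29.

3.29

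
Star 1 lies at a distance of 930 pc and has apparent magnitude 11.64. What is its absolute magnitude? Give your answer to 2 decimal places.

M = m − 5 log₁₀(d/10 pc) = 11.64 − 5 log₁₀(930/10)
  = 11.64 − 5 × 1.968 = 11.64 − 9.84 = 1.80.

1.80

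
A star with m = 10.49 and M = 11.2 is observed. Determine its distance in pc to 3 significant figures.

7.21 pc

m − M = 5 log₁₀(d/10 pc)
10.49 − (11.2) = -0.71 = 5 log₁₀(d/10)
d = 10 × 10^(-0.71/5) = 10 × 10^-0.142 = 7.211 pc.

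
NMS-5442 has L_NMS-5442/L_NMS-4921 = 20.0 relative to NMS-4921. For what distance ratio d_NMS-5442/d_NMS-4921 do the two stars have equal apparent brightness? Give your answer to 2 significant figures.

Equal flux requires L_NMS-5442/d_NMS-5442² = L_NMS-4921/d_NMS-4921², so d_NMS-5442/d_NMS-4921 = √(L_NMS-5442/L_NMS-4921)
= √(20.0) = 4.472.

4.5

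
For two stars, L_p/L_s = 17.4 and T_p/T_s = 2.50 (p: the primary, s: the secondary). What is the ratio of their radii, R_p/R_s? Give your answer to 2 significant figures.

L ∝ R²T⁴ gives R ∝ √L / T², so
R_p/R_s = √(17.4) / (2.50)² = 4.171 / 6.250 = 0.6674.

0.67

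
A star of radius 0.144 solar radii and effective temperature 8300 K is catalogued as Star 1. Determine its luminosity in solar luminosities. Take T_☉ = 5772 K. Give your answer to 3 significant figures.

L/L_☉ = (R/R_☉)² (T/T_☉)⁴ = (0.144)² × (8300/5772)⁴
       = 0.02074 × (1.438)⁴ = 0.02074 × 4.276 = 0.08866.

0.0887 solar luminosities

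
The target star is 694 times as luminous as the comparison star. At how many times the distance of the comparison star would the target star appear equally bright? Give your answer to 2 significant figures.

Equal flux requires L_t/d_t² = L_c/d_c², so d_t/d_c = √(L_t/L_c)
= √(694) = 26.34.

26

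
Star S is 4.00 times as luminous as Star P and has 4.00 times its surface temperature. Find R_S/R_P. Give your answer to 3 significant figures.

0.125

L ∝ R²T⁴ gives R ∝ √L / T², so
R_S/R_P = √(4.00) / (4.00)² = 2.000 / 16.00 = 0.1250.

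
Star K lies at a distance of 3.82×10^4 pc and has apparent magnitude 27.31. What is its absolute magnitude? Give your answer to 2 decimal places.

M = m − 5 log₁₀(d/10 pc) = 27.31 − 5 log₁₀(3.82×10^4/10)
  = 27.31 − 5 × 3.582 = 27.31 − 17.91 = 9.40.

9.40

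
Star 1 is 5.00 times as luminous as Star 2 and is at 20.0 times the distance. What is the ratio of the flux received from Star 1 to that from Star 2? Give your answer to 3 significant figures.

0.0125

F = L/(4πd²), so F_1/F_2 = (L_1/L_2) / (d_1/d_2)²
= 5.00 / (20.0)² = 5.00 / 400.0 = 0.01250.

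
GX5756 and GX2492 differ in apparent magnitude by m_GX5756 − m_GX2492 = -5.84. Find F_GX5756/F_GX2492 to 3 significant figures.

F_GX5756/F_GX2492 = 10^(−(m_GX5756 − m_GX2492)/2.5) = 10^(5.84/2.5) = 10^2.336 = 216.8.

217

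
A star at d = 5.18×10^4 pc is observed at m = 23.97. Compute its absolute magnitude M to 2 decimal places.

M = m − 5 log₁₀(d/10 pc) = 23.97 − 5 log₁₀(5.18×10^4/10)
  = 23.97 − 5 × 3.714 = 23.97 − 18.57 = 5.40.

5.40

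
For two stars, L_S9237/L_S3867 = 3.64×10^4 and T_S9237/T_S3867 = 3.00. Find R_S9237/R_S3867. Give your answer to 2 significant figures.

L ∝ R²T⁴ gives R ∝ √L / T², so
R_S9237/R_S3867 = √(3.64×10^4) / (3.00)² = 190.8 / 9.000 = 21.20.

21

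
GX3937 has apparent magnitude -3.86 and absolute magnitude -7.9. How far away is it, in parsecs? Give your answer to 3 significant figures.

m − M = 5 log₁₀(d/10 pc)
-3.86 − (-7.9) = 4.04 = 5 log₁₀(d/10)
d = 10 × 10^(4.04/5) = 10 × 10^0.808 = 64.27 pc.

64.3 pc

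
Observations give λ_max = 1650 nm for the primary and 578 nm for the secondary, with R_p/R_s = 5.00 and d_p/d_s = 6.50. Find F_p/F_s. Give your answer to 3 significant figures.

0.00891

Wien's law: T_p/T_s = λ_s/λ_p = 578/1650 = 0.3503.
L_p/L_s = (R_p/R_s)²(T_p/T_s)⁴ = (5.00)²(0.3503)⁴ = 0.3765.
F_p/F_s = (L_p/L_s)/(d_p/d_s)² = 0.3765/(6.50)² = 0.008910.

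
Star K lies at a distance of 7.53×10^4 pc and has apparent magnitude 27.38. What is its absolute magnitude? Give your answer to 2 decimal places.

M = m − 5 log₁₀(d/10 pc) = 27.38 − 5 log₁₀(7.53×10^4/10)
  = 27.38 − 5 × 3.877 = 27.38 − 19.38 = 8.00.

8.00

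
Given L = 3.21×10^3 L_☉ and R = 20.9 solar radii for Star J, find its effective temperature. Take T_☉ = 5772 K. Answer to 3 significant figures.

9.50×10^3 K

T/T_☉ = (L/L_☉)^(1/4) / (R/R_☉)^(1/2)
T = 5772 × (3.21×10^3)^(1/4) / √(20.9) = 5772 × 7.527 / 4.572 = 9503 K.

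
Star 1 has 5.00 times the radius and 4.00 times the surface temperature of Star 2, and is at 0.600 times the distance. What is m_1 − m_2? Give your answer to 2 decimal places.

-10.62

L_1/L_2 = (5.00)²(4.00)⁴ = 6400.
F_1/F_2 = (L_1/L_2)/(d_1/d_2)² = 6400/0.3600 = 1.778×10^4.
m_1 − m_2 = −2.5 log₁₀(1.778×10^4) = -10.62.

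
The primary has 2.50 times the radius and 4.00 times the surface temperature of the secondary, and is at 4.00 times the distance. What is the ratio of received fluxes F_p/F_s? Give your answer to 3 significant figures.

100

L_p/L_s = (R_p/R_s)²(T_p/T_s)⁴ = (2.50)² × (4.00)⁴ = 1600.
F_p/F_s = (L_p/L_s)/(d_p/d_s)² = 1600 / (4.00)² = 100.0.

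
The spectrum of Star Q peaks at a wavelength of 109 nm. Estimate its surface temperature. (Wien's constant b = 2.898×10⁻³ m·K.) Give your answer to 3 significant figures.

T = b/λ_max = 2.898×10⁻³ / (109×10⁻⁹) = 2.659×10^4 K.

2.66×10^4 K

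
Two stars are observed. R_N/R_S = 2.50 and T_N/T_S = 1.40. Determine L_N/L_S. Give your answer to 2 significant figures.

From the Stefan–Boltzmann law, L ∝ R²T⁴, so
L_N/L_S = (R_N/R_S)² (T_N/T_S)⁴ = (2.50)² × (1.40)⁴ = 6.250 × 3.842 = 24.01.

24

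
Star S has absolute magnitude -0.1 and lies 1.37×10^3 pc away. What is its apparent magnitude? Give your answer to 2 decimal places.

10.58

m = M + 5 log₁₀(d/10 pc) = -0.1 + 5 log₁₀(1.37×10^3/10)
  = -0.1 + 5 × 2.137 = -0.1 + 10.68 = 10.58.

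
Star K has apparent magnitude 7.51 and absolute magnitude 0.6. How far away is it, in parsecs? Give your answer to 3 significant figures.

241 pc

m − M = 5 log₁₀(d/10 pc)
7.51 − (0.6) = 6.91 = 5 log₁₀(d/10)
d = 10 × 10^(6.91/5) = 10 × 10^1.382 = 241.0 pc.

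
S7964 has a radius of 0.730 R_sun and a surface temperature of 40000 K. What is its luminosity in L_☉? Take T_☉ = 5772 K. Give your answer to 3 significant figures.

L/L_☉ = (R/R_☉)² (T/T_☉)⁴ = (0.730)² × (40000/5772)⁴
       = 0.5329 × (6.930)⁴ = 0.5329 × 2306 = 1229.

1.23×10^3 L_☉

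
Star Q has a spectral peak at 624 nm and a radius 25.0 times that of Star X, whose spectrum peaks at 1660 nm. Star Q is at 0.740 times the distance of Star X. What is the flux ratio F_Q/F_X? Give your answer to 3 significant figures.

5.72×10^4

Wien's law: T_Q/T_X = λ_X/λ_Q = 1660/624 = 2.660.
L_Q/L_X = (R_Q/R_X)²(T_Q/T_X)⁴ = (25.0)²(2.660)⁴ = 3.130×10^4.
F_Q/F_X = (L_Q/L_X)/(d_Q/d_X)² = 3.130×10^4/(0.740)² = 5.716×10^4.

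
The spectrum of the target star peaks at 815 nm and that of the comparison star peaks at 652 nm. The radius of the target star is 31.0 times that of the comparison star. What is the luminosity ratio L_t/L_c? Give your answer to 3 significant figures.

Wien's law gives T ∝ 1/λ_max, so T_t/T_c = λ_c/λ_t = 652/815 = 0.8000.
Then L ∝ R²T⁴ gives L_t/L_c = (31.0)² × (0.8000)⁴ = 961.0 × 0.4096 = 393.6.

394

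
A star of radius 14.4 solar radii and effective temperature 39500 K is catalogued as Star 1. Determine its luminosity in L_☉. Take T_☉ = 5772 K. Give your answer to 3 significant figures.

L/L_☉ = (R/R_☉)² (T/T_☉)⁴ = (14.4)² × (39500/5772)⁴
       = 207.4 × (6.843)⁴ = 207.4 × 2193 = 4.548×10^5.

4.55×10^5 L_☉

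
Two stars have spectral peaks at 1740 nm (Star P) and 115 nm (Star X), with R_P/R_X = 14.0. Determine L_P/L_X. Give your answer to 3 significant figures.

Wien's law gives T ∝ 1/λ_max, so T_P/T_X = λ_X/λ_P = 115/1740 = 0.06609.
Then L ∝ R²T⁴ gives L_P/L_X = (14.0)² × (0.06609)⁴ = 196.0 × 1.908×10^-5 = 0.003740.

0.00374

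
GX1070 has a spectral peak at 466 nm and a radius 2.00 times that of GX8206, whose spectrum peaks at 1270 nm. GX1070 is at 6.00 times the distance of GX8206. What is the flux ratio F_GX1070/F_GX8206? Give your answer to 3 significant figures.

Wien's law: T_GX1070/T_GX8206 = λ_GX8206/λ_GX1070 = 1270/466 = 2.725.
L_GX1070/L_GX8206 = (R_GX1070/R_GX8206)²(T_GX1070/T_GX8206)⁴ = (2.00)²(2.725)⁴ = 220.7.
F_GX1070/F_GX8206 = (L_GX1070/L_GX8206)/(d_GX1070/d_GX8206)² = 220.7/(6.00)² = 6.130.

6.13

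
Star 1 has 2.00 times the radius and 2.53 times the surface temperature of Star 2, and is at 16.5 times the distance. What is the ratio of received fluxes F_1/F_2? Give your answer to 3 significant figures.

0.602

L_1/L_2 = (R_1/R_2)²(T_1/T_2)⁴ = (2.00)² × (2.53)⁴ = 163.9.
F_1/F_2 = (L_1/L_2)/(d_1/d_2)² = 163.9 / (16.5)² = 0.6020.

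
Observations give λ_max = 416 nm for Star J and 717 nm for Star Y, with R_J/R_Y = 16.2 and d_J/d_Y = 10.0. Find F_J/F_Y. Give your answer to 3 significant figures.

Wien's law: T_J/T_Y = λ_Y/λ_J = 717/416 = 1.724.
L_J/L_Y = (R_J/R_Y)²(T_J/T_Y)⁴ = (16.2)²(1.724)⁴ = 2316.
F_J/F_Y = (L_J/L_Y)/(d_J/d_Y)² = 2316/(10.0)² = 23.16.

23.2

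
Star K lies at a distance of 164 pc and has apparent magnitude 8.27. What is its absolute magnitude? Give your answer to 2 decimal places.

M = m − 5 log₁₀(d/10 pc) = 8.27 − 5 log₁₀(164/10)
  = 8.27 − 5 × 1.215 = 8.27 − 6.07 = 2.20.

2.20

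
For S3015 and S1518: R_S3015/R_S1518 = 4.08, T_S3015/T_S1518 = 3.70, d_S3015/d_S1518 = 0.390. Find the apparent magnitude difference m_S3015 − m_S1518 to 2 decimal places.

-10.78

L_S3015/L_S1518 = (4.08)²(3.70)⁴ = 3120.
F_S3015/F_S1518 = (L_S3015/L_S1518)/(d_S3015/d_S1518)² = 3120/0.1521 = 2.051×10^4.
m_S3015 − m_S1518 = −2.5 log₁₀(2.051×10^4) = -10.78.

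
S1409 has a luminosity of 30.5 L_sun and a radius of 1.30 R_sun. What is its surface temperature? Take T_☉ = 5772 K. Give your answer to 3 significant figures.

T/T_☉ = (L/L_☉)^(1/4) / (R/R_☉)^(1/2)
T = 5772 × (30.5)^(1/4) / √(1.30) = 5772 × 2.350 / 1.140 = 1.190×10^4 K.

1.19×10^4 K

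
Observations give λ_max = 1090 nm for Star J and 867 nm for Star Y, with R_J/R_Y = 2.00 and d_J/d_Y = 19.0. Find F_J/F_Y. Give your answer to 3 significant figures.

0.00444

Wien's law: T_J/T_Y = λ_Y/λ_J = 867/1090 = 0.7954.
L_J/L_Y = (R_J/R_Y)²(T_J/T_Y)⁴ = (2.00)²(0.7954)⁴ = 1.601.
F_J/F_Y = (L_J/L_Y)/(d_J/d_Y)² = 1.601/(19.0)² = 0.004435.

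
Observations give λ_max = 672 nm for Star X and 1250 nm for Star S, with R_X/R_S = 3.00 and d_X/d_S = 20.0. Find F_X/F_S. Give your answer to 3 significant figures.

0.269

Wien's law: T_X/T_S = λ_S/λ_X = 1250/672 = 1.860.
L_X/L_S = (R_X/R_S)²(T_X/T_S)⁴ = (3.00)²(1.860)⁴ = 107.7.
F_X/F_S = (L_X/L_S)/(d_X/d_S)² = 107.7/(20.0)² = 0.2694.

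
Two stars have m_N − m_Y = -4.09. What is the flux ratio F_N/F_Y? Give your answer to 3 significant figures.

F_N/F_Y = 10^(−(m_N − m_Y)/2.5) = 10^(4.09/2.5) = 10^1.636 = 43.25.

43.3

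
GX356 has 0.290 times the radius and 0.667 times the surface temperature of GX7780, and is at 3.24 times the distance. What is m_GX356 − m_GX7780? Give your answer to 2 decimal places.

7.00

L_GX356/L_GX7780 = (0.290)²(0.667)⁴ = 0.01665.
F_GX356/F_GX7780 = (L_GX356/L_GX7780)/(d_GX356/d_GX7780)² = 0.01665/10.50 = 0.001586.
m_GX356 − m_GX7780 = −2.5 log₁₀(0.001586) = 7.00.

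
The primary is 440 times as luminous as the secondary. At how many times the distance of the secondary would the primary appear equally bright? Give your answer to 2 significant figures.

Equal flux requires L_p/d_p² = L_s/d_s², so d_p/d_s = √(L_p/L_s)
= √(440) = 20.98.

21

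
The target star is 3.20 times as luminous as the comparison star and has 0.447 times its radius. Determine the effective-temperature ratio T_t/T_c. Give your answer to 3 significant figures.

2.00

L ∝ R²T⁴ gives T ∝ (L/R²)^(1/4), so
T_t/T_c = (3.20 / 0.447²)^(1/4) = (16.02)^(1/4) = 2.000.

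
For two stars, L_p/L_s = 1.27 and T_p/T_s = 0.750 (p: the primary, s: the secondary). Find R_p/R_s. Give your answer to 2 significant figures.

2.0

L ∝ R²T⁴ gives R ∝ √L / T², so
R_p/R_s = √(1.27) / (0.750)² = 1.127 / 0.5625 = 2.003.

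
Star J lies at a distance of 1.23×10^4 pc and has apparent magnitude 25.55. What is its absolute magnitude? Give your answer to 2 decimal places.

M = m − 5 log₁₀(d/10 pc) = 25.55 − 5 log₁₀(1.23×10^4/10)
  = 25.55 − 5 × 3.090 = 25.55 − 15.45 = 10.10.

10.10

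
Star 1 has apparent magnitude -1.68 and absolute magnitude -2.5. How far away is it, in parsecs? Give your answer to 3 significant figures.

m − M = 5 log₁₀(d/10 pc)
-1.68 − (-2.5) = 0.82 = 5 log₁₀(d/10)
d = 10 × 10^(0.82/5) = 10 × 10^0.164 = 14.59 pc.

14.6 pc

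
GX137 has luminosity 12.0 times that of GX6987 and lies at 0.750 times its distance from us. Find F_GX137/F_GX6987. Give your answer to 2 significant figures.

F = L/(4πd²), so F_GX137/F_GX6987 = (L_GX137/L_GX6987) / (d_GX137/d_GX6987)²
= 12.0 / (0.750)² = 12.0 / 0.5625 = 21.33.

21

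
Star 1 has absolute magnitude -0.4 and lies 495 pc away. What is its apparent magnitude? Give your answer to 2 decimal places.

8.07

m = M + 5 log₁₀(d/10 pc) = -0.4 + 5 log₁₀(495/10)
  = -0.4 + 5 × 1.695 = -0.4 + 8.47 = 8.07.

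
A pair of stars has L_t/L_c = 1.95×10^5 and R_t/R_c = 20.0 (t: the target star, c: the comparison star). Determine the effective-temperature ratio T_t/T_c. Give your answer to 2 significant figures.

4.7

L ∝ R²T⁴ gives T ∝ (L/R²)^(1/4), so
T_t/T_c = (1.95×10^5 / 20.0²)^(1/4) = (487.5)^(1/4) = 4.699.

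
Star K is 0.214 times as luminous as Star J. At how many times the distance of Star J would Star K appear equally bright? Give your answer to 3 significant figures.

Equal flux requires L_K/d_K² = L_J/d_J², so d_K/d_J = √(L_K/L_J)
= √(0.214) = 0.4626.

0.463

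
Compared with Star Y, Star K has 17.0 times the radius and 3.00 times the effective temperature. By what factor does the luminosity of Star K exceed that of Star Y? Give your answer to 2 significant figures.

2.3×10^4

From the Stefan–Boltzmann law, L ∝ R²T⁴, so
L_K/L_Y = (R_K/R_Y)² (T_K/T_Y)⁴ = (17.0)² × (3.00)⁴ = 289.0 × 81.00 = 2.341×10^4.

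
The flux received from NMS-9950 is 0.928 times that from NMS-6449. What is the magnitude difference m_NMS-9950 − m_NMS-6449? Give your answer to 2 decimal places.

m_NMS-9950 − m_NMS-6449 = −2.5 log₁₀(F_NMS-9950/F_NMS-6449) = −2.5 log₁₀(0.928) = −2.5 × (-0.032) = 0.081.

0.08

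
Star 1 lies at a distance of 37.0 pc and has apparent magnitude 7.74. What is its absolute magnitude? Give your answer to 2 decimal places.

4.90

M = m − 5 log₁₀(d/10 pc) = 7.74 − 5 log₁₀(37.0/10)
  = 7.74 − 5 × 0.568 = 7.74 − 2.84 = 4.90.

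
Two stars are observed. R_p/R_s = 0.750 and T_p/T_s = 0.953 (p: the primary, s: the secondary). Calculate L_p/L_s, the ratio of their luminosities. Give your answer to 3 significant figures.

0.464

From the Stefan–Boltzmann law, L ∝ R²T⁴, so
L_p/L_s = (R_p/R_s)² (T_p/T_s)⁴ = (0.750)² × (0.953)⁴ = 0.5625 × 0.8248 = 0.4640.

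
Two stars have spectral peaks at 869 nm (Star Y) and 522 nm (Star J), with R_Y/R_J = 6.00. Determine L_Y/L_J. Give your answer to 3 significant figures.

Wien's law gives T ∝ 1/λ_max, so T_Y/T_J = λ_J/λ_Y = 522/869 = 0.6007.
Then L ∝ R²T⁴ gives L_Y/L_J = (6.00)² × (0.6007)⁴ = 36.00 × 0.1302 = 4.687.

4.69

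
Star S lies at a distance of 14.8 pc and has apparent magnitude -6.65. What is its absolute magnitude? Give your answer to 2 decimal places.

M = m − 5 log₁₀(d/10 pc) = -6.65 − 5 log₁₀(14.8/10)
  = -6.65 − 5 × 0.170 = -6.65 − 0.85 = -7.50.

-7.50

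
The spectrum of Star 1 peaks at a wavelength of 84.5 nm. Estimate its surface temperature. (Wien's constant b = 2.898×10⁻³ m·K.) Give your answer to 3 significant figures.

3.43×10^4 K

T = b/λ_max = 2.898×10⁻³ / (84.5×10⁻⁹) = 3.430×10^4 K.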